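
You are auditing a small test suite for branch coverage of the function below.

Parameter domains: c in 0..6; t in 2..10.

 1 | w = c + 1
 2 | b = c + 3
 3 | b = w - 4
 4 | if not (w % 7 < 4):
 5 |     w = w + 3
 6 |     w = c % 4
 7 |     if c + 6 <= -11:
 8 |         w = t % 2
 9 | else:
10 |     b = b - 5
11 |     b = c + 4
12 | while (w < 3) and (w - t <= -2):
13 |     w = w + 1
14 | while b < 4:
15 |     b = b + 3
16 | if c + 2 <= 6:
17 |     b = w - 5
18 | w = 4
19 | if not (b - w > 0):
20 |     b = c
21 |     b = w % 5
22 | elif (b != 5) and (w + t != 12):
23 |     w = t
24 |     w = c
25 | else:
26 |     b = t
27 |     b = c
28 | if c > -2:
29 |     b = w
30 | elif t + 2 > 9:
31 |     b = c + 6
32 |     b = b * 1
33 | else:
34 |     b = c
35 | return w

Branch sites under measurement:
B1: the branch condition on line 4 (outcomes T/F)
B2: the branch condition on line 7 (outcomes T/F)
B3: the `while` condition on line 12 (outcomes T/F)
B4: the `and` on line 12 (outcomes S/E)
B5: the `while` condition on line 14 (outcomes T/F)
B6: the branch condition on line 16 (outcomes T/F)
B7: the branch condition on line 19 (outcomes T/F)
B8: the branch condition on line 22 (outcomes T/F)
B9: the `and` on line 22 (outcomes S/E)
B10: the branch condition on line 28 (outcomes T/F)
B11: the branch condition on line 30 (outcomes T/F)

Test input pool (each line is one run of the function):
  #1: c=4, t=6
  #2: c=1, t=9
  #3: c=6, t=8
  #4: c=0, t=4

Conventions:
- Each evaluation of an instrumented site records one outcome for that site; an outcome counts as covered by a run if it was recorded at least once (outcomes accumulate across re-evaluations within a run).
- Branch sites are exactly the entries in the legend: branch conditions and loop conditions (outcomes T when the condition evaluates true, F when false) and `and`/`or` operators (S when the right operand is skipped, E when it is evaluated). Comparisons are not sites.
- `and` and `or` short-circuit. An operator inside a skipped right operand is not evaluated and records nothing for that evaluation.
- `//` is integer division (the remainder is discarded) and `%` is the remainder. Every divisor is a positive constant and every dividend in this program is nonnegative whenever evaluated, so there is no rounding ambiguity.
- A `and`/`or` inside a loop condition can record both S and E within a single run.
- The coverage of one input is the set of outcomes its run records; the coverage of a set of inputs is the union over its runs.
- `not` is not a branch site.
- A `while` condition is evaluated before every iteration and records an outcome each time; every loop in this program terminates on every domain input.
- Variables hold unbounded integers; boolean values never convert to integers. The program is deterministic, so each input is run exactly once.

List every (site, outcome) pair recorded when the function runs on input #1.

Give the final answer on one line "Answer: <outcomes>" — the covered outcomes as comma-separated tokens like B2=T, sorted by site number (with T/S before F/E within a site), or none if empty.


Event log for input #1 (c=4, t=6):
  B1->T, B2->F, B4->E, B3->T, B4->E, B3->T, B4->E, B3->T, B4->S, B3->F
  B5->T, B5->F, B6->T, B7->T, B10->T
deduplicating events, the covered set is: B1=T, B2=F, B3=T, B3=F, B4=S, B4=E, B5=T, B5=F, B6=T, B7=T, B10=T
Answer: B1=T, B2=F, B3=T, B3=F, B4=S, B4=E, B5=T, B5=F, B6=T, B7=T, B10=T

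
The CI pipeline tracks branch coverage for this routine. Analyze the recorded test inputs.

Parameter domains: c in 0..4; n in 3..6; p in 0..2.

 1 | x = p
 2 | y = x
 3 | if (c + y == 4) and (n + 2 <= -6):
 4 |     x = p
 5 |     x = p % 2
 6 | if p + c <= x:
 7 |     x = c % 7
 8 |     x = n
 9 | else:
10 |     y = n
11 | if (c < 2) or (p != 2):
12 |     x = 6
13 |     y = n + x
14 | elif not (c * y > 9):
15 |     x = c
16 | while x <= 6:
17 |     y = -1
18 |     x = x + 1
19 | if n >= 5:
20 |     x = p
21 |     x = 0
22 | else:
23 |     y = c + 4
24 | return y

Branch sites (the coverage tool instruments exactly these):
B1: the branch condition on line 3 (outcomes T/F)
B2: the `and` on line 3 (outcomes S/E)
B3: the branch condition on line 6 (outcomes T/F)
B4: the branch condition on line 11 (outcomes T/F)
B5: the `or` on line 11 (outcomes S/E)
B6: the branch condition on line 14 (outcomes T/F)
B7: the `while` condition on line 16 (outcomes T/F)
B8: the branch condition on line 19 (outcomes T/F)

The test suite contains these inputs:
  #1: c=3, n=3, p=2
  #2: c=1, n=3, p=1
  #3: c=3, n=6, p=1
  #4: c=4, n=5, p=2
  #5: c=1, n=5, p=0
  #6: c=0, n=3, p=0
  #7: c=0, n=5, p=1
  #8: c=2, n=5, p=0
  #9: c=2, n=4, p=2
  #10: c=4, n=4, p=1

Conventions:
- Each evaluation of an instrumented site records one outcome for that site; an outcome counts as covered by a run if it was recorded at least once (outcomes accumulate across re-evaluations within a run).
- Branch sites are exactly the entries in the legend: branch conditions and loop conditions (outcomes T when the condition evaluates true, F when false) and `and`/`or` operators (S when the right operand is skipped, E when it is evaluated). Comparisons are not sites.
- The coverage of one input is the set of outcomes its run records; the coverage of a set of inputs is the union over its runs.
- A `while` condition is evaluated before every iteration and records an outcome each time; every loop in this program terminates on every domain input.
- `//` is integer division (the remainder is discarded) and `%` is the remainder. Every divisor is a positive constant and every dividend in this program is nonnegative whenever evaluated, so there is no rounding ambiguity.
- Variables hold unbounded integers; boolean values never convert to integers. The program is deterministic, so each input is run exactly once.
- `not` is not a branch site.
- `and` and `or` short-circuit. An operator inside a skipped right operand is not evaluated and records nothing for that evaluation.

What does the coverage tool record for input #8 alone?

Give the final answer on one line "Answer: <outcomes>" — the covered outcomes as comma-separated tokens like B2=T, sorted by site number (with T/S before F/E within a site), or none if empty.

Simulating input #8 (c=2, n=5, p=0) step by step:
  B2->S, B1->F, B3->F, B5->E, B4->T, B7->T, B7->F, B8->T
collecting distinct outcomes: B1=F, B2=S, B3=F, B4=T, B5=E, B7=T, B7=F, B8=T

Answer: B1=F, B2=S, B3=F, B4=T, B5=E, B7=T, B7=F, B8=T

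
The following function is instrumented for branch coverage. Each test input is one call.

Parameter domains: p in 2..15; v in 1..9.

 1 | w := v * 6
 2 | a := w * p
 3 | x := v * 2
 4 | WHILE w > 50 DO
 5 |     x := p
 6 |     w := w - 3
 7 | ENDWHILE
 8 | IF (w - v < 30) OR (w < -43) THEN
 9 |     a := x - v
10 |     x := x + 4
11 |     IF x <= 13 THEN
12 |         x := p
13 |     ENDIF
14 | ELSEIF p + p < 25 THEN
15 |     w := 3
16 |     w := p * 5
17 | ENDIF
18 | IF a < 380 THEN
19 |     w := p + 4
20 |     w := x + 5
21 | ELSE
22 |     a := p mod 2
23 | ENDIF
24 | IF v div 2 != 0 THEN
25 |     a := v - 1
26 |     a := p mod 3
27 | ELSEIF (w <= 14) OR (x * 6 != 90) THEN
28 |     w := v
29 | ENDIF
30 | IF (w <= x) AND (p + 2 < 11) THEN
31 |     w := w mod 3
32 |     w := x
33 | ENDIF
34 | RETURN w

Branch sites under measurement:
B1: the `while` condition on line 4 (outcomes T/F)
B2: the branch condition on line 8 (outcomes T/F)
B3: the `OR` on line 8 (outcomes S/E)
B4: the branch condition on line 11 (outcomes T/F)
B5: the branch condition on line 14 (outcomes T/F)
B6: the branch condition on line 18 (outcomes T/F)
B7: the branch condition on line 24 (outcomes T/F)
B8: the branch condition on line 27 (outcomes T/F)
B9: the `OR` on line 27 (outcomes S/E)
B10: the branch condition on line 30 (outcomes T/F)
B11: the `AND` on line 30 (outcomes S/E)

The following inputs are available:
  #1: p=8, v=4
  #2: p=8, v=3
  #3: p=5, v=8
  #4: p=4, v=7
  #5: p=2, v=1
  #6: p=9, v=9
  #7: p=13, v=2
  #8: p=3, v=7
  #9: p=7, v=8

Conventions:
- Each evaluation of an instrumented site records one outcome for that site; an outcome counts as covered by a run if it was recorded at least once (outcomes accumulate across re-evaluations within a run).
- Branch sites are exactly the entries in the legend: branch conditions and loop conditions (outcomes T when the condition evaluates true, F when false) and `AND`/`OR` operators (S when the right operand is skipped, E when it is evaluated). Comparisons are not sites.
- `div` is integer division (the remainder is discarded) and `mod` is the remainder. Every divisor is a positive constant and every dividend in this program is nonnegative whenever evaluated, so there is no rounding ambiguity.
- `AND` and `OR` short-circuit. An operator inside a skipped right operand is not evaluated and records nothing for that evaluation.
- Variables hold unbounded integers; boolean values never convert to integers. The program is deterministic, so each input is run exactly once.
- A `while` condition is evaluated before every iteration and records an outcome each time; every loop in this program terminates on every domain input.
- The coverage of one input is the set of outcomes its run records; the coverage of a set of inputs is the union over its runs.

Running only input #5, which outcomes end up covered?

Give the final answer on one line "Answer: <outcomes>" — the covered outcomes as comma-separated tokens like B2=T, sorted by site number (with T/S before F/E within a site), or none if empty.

Tracing the run of input #5 (p=2, v=1):
  B1->F, B3->S, B2->T, B4->T, B6->T, B7->F, B9->S, B8->T, B11->E, B10->T
as a set, this run covers: B1=F, B2=T, B3=S, B4=T, B6=T, B7=F, B8=T, B9=S, B10=T, B11=E

Answer: B1=F, B2=T, B3=S, B4=T, B6=T, B7=F, B8=T, B9=S, B10=T, B11=E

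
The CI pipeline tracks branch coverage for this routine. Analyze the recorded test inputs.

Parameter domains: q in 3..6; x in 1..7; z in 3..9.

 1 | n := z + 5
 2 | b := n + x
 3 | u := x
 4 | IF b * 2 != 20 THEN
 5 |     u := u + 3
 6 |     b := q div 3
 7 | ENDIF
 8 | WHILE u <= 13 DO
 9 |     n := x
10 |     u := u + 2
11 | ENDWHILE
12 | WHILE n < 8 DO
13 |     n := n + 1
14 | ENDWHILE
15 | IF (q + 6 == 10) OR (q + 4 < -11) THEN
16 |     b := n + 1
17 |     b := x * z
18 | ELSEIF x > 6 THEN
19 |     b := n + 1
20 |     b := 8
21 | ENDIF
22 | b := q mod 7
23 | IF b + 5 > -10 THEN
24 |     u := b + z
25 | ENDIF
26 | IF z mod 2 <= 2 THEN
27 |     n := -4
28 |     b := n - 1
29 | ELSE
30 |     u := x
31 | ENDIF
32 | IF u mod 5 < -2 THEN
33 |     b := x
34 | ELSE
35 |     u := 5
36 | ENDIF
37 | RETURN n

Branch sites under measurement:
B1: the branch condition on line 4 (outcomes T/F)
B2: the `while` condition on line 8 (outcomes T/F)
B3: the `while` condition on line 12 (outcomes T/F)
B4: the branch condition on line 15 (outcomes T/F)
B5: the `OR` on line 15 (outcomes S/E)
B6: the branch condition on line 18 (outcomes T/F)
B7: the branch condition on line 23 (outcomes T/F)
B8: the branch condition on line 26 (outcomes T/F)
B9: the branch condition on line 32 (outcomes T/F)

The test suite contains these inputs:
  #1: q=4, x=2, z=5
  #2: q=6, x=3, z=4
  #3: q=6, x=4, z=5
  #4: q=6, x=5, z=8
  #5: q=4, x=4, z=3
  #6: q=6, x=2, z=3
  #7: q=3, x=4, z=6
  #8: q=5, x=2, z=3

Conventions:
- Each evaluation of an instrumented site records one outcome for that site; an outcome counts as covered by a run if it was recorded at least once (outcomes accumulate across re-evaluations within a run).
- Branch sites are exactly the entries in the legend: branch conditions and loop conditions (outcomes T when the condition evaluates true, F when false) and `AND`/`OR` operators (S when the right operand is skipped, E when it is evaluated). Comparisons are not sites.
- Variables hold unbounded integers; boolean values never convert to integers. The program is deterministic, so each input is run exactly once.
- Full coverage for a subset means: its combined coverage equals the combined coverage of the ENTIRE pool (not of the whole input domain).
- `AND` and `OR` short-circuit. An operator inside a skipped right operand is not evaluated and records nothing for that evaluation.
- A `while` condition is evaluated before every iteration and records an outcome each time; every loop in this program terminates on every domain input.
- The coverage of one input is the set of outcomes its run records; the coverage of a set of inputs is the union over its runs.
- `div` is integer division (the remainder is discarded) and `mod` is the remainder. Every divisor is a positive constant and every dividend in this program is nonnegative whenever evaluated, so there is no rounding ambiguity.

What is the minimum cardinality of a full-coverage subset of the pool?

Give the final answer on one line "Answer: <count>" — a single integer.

test 1 (q=4, x=2, z=5) fires B1->T, B2->T, B2->T, B2->T, B2->T, B2->T, B2->F, B3->T, B3->T, B3->T, B3->T, B3->T, B3->T, B3->F, ...; hits B1=T, B2=T, B2=F, B3=T, B3=F, B4=T, B5=S, B7=T, B8=T, B9=F
test 2 (q=6, x=3, z=4) fires B1->T, B2->T, B2->T, B2->T, B2->T, B2->F, B3->T, B3->T, B3->T, B3->T, B3->T, B3->F, B5->E, B4->F, ...; hits B1=T, B2=T, B2=F, B3=T, B3=F, B4=F, B5=E, B6=F, B7=T, B8=T, B9=F
test 3 (q=6, x=4, z=5) fires B1->T, B2->T, B2->T, B2->T, B2->T, B2->F, B3->T, B3->T, B3->T, B3->T, B3->F, B5->E, B4->F, B6->F, ...; hits B1=T, B2=T, B2=F, B3=T, B3=F, B4=F, B5=E, B6=F, B7=T, B8=T, B9=F
test 4 (q=6, x=5, z=8) fires B1->T, B2->T, B2->T, B2->T, B2->F, B3->T, B3->T, B3->T, B3->F, B5->E, B4->F, B6->F, B7->T, B8->T, ...; hits B1=T, B2=T, B2=F, B3=T, B3=F, B4=F, B5=E, B6=F, B7=T, B8=T, B9=F
test 5 (q=4, x=4, z=3) fires B1->T, B2->T, B2->T, B2->T, B2->T, B2->F, B3->T, B3->T, B3->T, B3->T, B3->F, B5->S, B4->T, B7->T, ...; hits B1=T, B2=T, B2=F, B3=T, B3=F, B4=T, B5=S, B7=T, B8=T, B9=F
test 6 (q=6, x=2, z=3) fires B1->F, B2->T, B2->T, B2->T, B2->T, B2->T, B2->T, B2->F, B3->T, B3->T, B3->T, B3->T, B3->T, B3->T, ...; hits B1=F, B2=T, B2=F, B3=T, B3=F, B4=F, B5=E, B6=F, B7=T, B8=T, B9=F
test 7 (q=3, x=4, z=6) fires B1->T, B2->T, B2->T, B2->T, B2->T, B2->F, B3->T, B3->T, B3->T, B3->T, B3->F, B5->E, B4->F, B6->F, ...; hits B1=T, B2=T, B2=F, B3=T, B3=F, B4=F, B5=E, B6=F, B7=T, B8=T, B9=F
test 8 (q=5, x=2, z=3) fires B1->F, B2->T, B2->T, B2->T, B2->T, B2->T, B2->T, B2->F, B3->T, B3->T, B3->T, B3->T, B3->T, B3->T, ...; hits B1=F, B2=T, B2=F, B3=T, B3=F, B4=F, B5=E, B6=F, B7=T, B8=T, B9=F
together the pool reaches 14 outcomes: B1=T, B1=F, B2=T, B2=F, B3=T, B3=F, B4=T, B4=F, B5=S, B5=E, B6=F, B7=T, B8=T, B9=F
checked all size-1 subsets: none covers 14 outcomes (max 11/14)
the canonical winner is {1, 6}: size 2, full 14-outcome coverage, earliest index list among size-2 covers

Answer: 2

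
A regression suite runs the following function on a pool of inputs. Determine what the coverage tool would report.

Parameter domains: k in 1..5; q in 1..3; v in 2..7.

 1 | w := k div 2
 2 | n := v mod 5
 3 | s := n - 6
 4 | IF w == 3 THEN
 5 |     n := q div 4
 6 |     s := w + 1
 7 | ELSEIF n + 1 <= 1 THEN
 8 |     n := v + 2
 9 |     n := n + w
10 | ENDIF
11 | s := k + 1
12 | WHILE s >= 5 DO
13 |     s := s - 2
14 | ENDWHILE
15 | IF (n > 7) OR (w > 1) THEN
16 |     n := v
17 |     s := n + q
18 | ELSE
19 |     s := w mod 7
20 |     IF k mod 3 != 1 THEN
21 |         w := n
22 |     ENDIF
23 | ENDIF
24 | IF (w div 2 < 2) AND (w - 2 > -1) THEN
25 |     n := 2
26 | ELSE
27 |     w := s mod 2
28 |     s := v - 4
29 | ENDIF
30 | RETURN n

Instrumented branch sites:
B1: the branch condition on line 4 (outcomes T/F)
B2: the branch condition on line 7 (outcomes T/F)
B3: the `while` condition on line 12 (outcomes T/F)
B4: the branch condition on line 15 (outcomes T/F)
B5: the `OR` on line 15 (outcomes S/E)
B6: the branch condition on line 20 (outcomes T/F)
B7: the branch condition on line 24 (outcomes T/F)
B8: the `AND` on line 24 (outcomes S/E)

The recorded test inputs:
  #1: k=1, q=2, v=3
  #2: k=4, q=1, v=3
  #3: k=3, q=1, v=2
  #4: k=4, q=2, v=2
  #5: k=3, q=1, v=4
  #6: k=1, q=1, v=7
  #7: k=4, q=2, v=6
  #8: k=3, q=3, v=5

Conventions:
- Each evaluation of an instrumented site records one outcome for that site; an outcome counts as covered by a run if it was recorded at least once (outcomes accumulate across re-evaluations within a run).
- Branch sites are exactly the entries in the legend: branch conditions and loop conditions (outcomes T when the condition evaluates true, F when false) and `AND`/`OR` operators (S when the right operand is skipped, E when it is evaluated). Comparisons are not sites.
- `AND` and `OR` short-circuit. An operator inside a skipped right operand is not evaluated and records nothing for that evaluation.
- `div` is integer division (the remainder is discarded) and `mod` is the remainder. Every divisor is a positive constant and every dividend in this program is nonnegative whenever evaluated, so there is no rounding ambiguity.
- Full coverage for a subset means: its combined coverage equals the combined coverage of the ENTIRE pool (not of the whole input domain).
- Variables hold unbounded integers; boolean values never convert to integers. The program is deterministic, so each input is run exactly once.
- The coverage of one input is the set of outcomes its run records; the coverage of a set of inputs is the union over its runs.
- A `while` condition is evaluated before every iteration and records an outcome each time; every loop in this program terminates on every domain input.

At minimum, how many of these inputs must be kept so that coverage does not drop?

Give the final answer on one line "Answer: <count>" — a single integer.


input #1 (k=1, q=2, v=3): covers B1=F, B2=F, B3=F, B4=F, B5=E, B6=F, B7=F, B8=E
input #2 (k=4, q=1, v=3): covers B1=F, B2=F, B3=T, B3=F, B4=T, B5=E, B7=T, B8=E
input #3 (k=3, q=1, v=2): covers B1=F, B2=F, B3=F, B4=F, B5=E, B6=T, B7=T, B8=E
input #4 (k=4, q=2, v=2): covers B1=F, B2=F, B3=T, B3=F, B4=T, B5=E, B7=T, B8=E
input #5 (k=3, q=1, v=4): covers B1=F, B2=F, B3=F, B4=F, B5=E, B6=T, B7=F, B8=S
input #6 (k=1, q=1, v=7): covers B1=F, B2=F, B3=F, B4=F, B5=E, B6=F, B7=F, B8=E
input #7 (k=4, q=2, v=6): covers B1=F, B2=F, B3=T, B3=F, B4=T, B5=E, B7=T, B8=E
input #8 (k=3, q=3, v=5): covers B1=F, B2=T, B3=F, B4=T, B5=S, B7=F, B8=E
together the pool reaches 15 outcomes: B1=F, B2=T, B2=F, B3=T, B3=F, B4=T, B4=F, B5=S, B5=E, B6=T, B6=F, B7=T, B7=F, B8=S, B8=E
no size-1 subset reaches all 15 outcomes (best union: 8/15)
no size-2 subset reaches all 15 outcomes (best union: 12/15)
no size-3 subset reaches all 15 outcomes (best union: 14/15)
size 4: inputs {1, 2, 5, 8} cover all 15 outcomes, and no lexicographically smaller subset of this size does
Answer: 4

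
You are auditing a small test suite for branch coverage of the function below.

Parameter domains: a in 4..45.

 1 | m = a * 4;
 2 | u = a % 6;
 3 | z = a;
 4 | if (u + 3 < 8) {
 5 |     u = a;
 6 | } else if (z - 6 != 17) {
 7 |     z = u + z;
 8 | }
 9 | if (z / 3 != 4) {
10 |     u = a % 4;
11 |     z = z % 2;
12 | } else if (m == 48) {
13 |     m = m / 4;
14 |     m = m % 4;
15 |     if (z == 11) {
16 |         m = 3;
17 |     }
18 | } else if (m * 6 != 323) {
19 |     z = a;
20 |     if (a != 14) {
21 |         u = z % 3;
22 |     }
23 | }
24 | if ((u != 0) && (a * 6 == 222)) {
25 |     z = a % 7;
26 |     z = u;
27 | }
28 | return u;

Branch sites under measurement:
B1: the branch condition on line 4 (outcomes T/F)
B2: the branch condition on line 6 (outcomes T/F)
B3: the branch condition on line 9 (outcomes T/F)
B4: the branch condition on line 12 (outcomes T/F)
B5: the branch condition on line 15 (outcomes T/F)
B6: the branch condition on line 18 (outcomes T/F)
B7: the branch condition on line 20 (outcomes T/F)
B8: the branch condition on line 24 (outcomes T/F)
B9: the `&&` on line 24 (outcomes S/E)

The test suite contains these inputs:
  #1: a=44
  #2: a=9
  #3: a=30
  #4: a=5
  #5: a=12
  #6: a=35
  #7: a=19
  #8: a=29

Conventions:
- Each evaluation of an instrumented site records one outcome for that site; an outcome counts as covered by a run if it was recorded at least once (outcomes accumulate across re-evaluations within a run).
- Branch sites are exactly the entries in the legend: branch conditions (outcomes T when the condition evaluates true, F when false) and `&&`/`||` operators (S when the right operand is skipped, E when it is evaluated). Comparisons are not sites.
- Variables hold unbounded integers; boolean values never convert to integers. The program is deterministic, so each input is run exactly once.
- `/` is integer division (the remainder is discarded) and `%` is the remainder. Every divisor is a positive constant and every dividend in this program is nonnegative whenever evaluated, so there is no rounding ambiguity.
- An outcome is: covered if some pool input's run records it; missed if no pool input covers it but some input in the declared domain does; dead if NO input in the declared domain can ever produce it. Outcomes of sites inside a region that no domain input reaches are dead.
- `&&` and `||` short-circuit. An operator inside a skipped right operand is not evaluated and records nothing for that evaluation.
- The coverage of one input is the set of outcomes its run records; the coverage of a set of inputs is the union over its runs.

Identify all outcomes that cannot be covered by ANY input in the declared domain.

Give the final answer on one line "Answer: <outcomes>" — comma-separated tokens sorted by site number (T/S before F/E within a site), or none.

checking every outcome against all 42 domain inputs:
  B5=T: no domain input ever produces it -> dead
  B6=F: no domain input ever produces it -> dead
  reachable outcomes have witnesses, e.g. B1=T (e.g. a=4), B1=F (e.g. a=5), B2=T (e.g. a=5), B2=F (e.g. a=23)

Answer: B5=T, B6=F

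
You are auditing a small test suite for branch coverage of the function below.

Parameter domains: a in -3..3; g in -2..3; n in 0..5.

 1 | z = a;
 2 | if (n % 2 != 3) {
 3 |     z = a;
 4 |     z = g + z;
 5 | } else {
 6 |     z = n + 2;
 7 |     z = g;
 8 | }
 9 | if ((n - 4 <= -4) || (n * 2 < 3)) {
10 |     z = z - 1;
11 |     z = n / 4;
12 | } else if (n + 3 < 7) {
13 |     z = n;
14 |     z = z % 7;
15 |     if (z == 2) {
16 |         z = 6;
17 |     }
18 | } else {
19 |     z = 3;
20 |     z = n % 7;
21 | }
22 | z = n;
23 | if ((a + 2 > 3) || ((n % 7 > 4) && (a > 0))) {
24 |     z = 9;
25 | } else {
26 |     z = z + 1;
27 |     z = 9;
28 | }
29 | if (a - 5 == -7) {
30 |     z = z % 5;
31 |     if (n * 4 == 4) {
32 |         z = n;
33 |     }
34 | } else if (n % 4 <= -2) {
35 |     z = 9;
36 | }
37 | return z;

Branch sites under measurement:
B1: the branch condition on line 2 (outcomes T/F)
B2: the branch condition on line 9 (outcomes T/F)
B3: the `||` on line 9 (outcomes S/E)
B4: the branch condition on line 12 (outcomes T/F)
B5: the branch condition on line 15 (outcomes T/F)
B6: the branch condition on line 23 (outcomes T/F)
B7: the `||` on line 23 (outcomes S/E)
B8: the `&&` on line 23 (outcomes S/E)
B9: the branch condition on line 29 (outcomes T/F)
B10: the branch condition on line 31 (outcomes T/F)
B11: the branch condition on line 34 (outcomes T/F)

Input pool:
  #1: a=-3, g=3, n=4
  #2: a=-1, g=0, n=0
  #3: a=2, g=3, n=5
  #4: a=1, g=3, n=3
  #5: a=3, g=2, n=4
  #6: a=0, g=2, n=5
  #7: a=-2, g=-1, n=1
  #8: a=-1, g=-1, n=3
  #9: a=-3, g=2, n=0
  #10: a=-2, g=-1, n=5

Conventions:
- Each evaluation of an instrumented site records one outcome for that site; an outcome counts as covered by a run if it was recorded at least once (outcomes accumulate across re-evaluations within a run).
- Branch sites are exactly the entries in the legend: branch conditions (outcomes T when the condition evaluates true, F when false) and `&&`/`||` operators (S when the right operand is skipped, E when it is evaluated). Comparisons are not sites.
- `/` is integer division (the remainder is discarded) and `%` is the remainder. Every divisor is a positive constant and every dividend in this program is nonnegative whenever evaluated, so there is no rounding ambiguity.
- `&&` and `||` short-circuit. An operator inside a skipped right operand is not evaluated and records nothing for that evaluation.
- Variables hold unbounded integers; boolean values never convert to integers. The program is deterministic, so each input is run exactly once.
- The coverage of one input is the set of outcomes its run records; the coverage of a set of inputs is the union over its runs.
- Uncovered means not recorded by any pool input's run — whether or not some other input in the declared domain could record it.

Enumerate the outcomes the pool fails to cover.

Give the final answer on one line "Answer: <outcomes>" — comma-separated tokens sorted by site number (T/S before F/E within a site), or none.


input #1 (a=-3, g=3, n=4): events B1->T, B3->E, B2->F, B4->F, B7->E, B8->S, B6->F, B9->F, B11->F; covers B1=T, B2=F, B3=E, B4=F, B6=F, B7=E, B8=S, B9=F, B11=F
input #2 (a=-1, g=0, n=0): events B1->T, B3->S, B2->T, B7->E, B8->S, B6->F, B9->F, B11->F; covers B1=T, B2=T, B3=S, B6=F, B7=E, B8=S, B9=F, B11=F
input #3 (a=2, g=3, n=5): events B1->T, B3->E, B2->F, B4->F, B7->S, B6->T, B9->F, B11->F; covers B1=T, B2=F, B3=E, B4=F, B6=T, B7=S, B9=F, B11=F
input #4 (a=1, g=3, n=3): events B1->T, B3->E, B2->F, B4->T, B5->F, B7->E, B8->S, B6->F, B9->F, B11->F; covers B1=T, B2=F, B3=E, B4=T, B5=F, B6=F, B7=E, B8=S, B9=F, B11=F
input #5 (a=3, g=2, n=4): events B1->T, B3->E, B2->F, B4->F, B7->S, B6->T, B9->F, B11->F; covers B1=T, B2=F, B3=E, B4=F, B6=T, B7=S, B9=F, B11=F
input #6 (a=0, g=2, n=5): events B1->T, B3->E, B2->F, B4->F, B7->E, B8->E, B6->F, B9->F, B11->F; covers B1=T, B2=F, B3=E, B4=F, B6=F, B7=E, B8=E, B9=F, B11=F
input #7 (a=-2, g=-1, n=1): events B1->T, B3->E, B2->T, B7->E, B8->S, B6->F, B9->T, B10->T; covers B1=T, B2=T, B3=E, B6=F, B7=E, B8=S, B9=T, B10=T
input #8 (a=-1, g=-1, n=3): events B1->T, B3->E, B2->F, B4->T, B5->F, B7->E, B8->S, B6->F, B9->F, B11->F; covers B1=T, B2=F, B3=E, B4=T, B5=F, B6=F, B7=E, B8=S, B9=F, B11=F
input #9 (a=-3, g=2, n=0): events B1->T, B3->S, B2->T, B7->E, B8->S, B6->F, B9->F, B11->F; covers B1=T, B2=T, B3=S, B6=F, B7=E, B8=S, B9=F, B11=F
input #10 (a=-2, g=-1, n=5): events B1->T, B3->E, B2->F, B4->F, B7->E, B8->E, B6->F, B9->T, B10->F; covers B1=T, B2=F, B3=E, B4=F, B6=F, B7=E, B8=E, B9=T, B10=F
union over the pool: B1=T, B2=T, B2=F, B3=S, B3=E, B4=T, B4=F, B5=F, B6=T, B6=F, B7=S, B7=E, B8=S, B8=E, B9=T, B9=F, B10=T, B10=F, B11=F
uncovered (3 of 22): B1=F, B5=T, B11=T
Answer: B1=F, B5=T, B11=T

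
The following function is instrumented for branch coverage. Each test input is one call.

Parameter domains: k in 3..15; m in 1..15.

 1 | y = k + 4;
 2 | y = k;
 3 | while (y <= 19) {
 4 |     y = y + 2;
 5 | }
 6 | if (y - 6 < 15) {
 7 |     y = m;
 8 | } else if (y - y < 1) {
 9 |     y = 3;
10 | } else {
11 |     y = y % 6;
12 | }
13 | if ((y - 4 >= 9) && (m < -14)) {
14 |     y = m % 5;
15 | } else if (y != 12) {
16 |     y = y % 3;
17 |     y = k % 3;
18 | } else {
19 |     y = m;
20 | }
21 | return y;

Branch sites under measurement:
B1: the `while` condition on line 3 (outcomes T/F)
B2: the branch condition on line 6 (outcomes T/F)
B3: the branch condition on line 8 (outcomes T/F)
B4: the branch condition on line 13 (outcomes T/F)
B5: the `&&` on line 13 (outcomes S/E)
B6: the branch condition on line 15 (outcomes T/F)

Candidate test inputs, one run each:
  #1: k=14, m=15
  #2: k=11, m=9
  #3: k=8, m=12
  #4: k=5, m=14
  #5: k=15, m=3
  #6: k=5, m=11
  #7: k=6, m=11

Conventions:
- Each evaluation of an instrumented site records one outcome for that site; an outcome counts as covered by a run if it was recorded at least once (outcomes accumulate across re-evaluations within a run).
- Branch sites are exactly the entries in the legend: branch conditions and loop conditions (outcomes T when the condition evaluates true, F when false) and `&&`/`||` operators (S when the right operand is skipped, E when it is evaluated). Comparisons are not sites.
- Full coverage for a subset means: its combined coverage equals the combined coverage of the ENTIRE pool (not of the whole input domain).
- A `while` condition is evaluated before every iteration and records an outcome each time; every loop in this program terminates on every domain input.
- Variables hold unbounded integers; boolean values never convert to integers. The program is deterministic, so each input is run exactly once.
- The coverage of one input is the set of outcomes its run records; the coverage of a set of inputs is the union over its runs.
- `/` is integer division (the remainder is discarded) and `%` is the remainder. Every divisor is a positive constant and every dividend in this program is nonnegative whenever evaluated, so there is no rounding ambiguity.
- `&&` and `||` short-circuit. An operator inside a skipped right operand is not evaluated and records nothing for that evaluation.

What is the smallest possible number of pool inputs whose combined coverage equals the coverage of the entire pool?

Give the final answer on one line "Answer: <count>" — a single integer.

input #1 (k=14, m=15): events B1->T, B1->T, B1->T, B1->F, B2->T, B5->E, B4->F, B6->T; covers B1=T, B1=F, B2=T, B4=F, B5=E, B6=T
input #2 (k=11, m=9): events B1->T, B1->T, B1->T, B1->T, B1->T, B1->F, B2->F, B3->T, B5->S, B4->F, B6->T; covers B1=T, B1=F, B2=F, B3=T, B4=F, B5=S, B6=T
input #3 (k=8, m=12): events B1->T, B1->T, B1->T, B1->T, B1->T, B1->T, B1->F, B2->T, B5->S, B4->F, B6->F; covers B1=T, B1=F, B2=T, B4=F, B5=S, B6=F
input #4 (k=5, m=14): events B1->T, B1->T, B1->T, B1->T, B1->T, B1->T, B1->T, B1->T, B1->F, B2->F, B3->T, B5->S, B4->F, B6->T; covers B1=T, B1=F, B2=F, B3=T, B4=F, B5=S, B6=T
input #5 (k=15, m=3): events B1->T, B1->T, B1->T, B1->F, B2->F, B3->T, B5->S, B4->F, B6->T; covers B1=T, B1=F, B2=F, B3=T, B4=F, B5=S, B6=T
input #6 (k=5, m=11): events B1->T, B1->T, B1->T, B1->T, B1->T, B1->T, B1->T, B1->T, B1->F, B2->F, B3->T, B5->S, B4->F, B6->T; covers B1=T, B1=F, B2=F, B3=T, B4=F, B5=S, B6=T
input #7 (k=6, m=11): events B1->T, B1->T, B1->T, B1->T, B1->T, B1->T, B1->T, B1->F, B2->T, B5->S, B4->F, B6->T; covers B1=T, B1=F, B2=T, B4=F, B5=S, B6=T
union over all inputs: B1=T, B1=F, B2=T, B2=F, B3=T, B4=F, B5=S, B5=E, B6=T, B6=F (10 outcomes)
checked all size-1 subsets: none covers 10 outcomes (max 7/10)
checked all size-2 subsets: none covers 10 outcomes (max 9/10)
size 3: inputs {1, 2, 3} cover all 10 outcomes, and no lexicographically smaller subset of this size does

Answer: 3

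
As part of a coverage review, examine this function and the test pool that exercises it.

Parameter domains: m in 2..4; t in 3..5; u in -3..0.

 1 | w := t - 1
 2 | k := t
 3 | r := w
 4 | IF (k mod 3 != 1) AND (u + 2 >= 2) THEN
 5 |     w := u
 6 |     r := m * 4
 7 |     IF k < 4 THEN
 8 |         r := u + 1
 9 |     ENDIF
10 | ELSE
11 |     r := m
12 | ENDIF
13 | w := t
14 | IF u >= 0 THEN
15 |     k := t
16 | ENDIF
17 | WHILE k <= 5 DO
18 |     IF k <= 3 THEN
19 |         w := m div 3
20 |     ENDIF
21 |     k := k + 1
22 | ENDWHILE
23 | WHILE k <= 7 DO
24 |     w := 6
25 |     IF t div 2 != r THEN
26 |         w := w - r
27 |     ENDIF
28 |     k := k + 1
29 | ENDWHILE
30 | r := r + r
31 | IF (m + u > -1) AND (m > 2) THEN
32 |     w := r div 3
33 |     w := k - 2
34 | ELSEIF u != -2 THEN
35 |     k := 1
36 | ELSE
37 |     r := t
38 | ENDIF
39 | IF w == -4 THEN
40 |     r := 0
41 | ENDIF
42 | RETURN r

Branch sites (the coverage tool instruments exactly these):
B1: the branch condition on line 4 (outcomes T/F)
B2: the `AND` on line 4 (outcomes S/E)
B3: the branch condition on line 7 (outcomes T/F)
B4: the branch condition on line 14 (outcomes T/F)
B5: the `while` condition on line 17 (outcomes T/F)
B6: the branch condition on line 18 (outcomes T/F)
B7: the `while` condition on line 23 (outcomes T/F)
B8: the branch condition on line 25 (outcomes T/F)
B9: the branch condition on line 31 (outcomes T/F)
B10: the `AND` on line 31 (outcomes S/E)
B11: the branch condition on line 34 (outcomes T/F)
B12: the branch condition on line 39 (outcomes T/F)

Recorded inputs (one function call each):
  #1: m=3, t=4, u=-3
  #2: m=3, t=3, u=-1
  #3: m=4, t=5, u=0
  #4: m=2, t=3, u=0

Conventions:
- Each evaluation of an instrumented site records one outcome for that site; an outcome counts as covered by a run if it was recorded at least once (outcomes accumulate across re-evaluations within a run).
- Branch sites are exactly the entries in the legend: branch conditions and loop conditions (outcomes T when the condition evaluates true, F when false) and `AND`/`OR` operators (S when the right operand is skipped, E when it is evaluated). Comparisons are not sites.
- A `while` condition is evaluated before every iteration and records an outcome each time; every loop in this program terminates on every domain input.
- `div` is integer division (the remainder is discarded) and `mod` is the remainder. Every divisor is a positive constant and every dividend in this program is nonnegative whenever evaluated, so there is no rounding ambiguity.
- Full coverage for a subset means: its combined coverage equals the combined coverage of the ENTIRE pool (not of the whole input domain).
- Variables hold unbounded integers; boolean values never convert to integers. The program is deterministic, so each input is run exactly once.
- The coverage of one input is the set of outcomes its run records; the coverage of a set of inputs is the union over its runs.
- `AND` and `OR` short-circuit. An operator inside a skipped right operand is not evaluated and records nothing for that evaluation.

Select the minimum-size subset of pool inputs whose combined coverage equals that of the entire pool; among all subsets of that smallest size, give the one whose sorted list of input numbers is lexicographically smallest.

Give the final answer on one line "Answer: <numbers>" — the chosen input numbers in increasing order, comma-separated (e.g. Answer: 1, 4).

input #1, m=3, t=4, u=-3: events B2->S, B1->F, B4->F, B5->T, B6->F, B5->T, B6->F, B5->F, B7->T, B8->T, B7->T, B8->T, B7->F, B10->E, ...; outcomes B1=F, B2=S, B4=F, B5=T, B5=F, B6=F, B7=T, B7=F, B8=T, B9=T, B10=E, B12=F
input #2, m=3, t=3, u=-1: events B2->E, B1->F, B4->F, B5->T, B6->T, B5->T, B6->F, B5->T, B6->F, B5->F, B7->T, B8->T, B7->T, B8->T, ...; outcomes B1=F, B2=E, B4=F, B5=T, B5=F, B6=T, B6=F, B7=T, B7=F, B8=T, B9=T, B10=E, B12=F
input #3, m=4, t=5, u=0: events B2->E, B1->T, B3->F, B4->T, B5->T, B6->F, B5->F, B7->T, B8->T, B7->T, B8->T, B7->F, B10->E, B9->T, ...; outcomes B1=T, B2=E, B3=F, B4=T, B5=T, B5=F, B6=F, B7=T, B7=F, B8=T, B9=T, B10=E, B12=F
input #4, m=2, t=3, u=0: events B2->E, B1->T, B3->T, B4->T, B5->T, B6->T, B5->T, B6->F, B5->T, B6->F, B5->F, B7->T, B8->F, B7->T, ...; outcomes B1=T, B2=E, B3=T, B4=T, B5=T, B5=F, B6=T, B6=F, B7=T, B7=F, B8=F, B9=F, B10=E, B11=T, B12=F
pool-wide coverage (21 outcomes): B1=T, B1=F, B2=S, B2=E, B3=T, B3=F, B4=T, B4=F, B5=T, B5=F, B6=T, B6=F, B7=T, B7=F, B8=T, B8=F, B9=T, B9=F, B10=E, B11=T, B12=F
every size-1 subset falls short of the 21 outcomes (best: 15/21)
every size-2 subset falls short of the 21 outcomes (best: 20/21)
at size 3, {1, 3, 4} reaches all 21 outcomes; every lexicographically earlier size-3 subset fails

Answer: 1, 3, 4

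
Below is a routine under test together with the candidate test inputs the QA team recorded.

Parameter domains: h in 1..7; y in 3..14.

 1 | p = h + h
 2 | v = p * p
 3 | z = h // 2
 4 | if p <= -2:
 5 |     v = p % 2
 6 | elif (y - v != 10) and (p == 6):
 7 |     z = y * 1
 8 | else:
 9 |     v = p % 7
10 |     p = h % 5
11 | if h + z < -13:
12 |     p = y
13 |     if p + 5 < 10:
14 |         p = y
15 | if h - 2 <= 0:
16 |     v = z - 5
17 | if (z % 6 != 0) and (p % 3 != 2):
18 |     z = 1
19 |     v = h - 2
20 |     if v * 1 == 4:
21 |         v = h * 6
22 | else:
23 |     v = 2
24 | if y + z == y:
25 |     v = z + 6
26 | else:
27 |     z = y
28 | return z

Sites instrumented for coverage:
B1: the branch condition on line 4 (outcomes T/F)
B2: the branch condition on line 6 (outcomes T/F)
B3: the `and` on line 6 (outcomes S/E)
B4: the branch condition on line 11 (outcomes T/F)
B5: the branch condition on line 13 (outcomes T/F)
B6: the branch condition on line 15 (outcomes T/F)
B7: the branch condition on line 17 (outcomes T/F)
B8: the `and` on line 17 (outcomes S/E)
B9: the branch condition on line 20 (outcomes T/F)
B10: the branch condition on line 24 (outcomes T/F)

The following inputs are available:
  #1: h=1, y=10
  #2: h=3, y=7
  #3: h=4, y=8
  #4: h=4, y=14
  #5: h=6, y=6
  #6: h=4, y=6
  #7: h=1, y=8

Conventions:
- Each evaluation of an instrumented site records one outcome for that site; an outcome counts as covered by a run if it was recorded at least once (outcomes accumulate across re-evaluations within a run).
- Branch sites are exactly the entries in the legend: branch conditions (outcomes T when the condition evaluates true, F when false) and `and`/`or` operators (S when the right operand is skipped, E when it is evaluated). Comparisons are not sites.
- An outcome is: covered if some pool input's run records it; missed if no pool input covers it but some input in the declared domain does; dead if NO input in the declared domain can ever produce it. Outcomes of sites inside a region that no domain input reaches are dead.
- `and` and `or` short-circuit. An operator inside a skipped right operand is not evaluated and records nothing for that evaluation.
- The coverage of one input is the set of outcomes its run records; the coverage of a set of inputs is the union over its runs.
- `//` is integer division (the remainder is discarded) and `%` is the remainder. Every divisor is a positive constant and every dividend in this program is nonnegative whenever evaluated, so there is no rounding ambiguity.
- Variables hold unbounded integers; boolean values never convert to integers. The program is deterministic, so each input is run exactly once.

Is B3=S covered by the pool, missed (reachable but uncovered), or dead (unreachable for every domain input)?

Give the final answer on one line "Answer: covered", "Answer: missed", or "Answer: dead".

no pool input records B3=S
but domain input (h=1, y=14) does record it -> reachable, so missed

Answer: missed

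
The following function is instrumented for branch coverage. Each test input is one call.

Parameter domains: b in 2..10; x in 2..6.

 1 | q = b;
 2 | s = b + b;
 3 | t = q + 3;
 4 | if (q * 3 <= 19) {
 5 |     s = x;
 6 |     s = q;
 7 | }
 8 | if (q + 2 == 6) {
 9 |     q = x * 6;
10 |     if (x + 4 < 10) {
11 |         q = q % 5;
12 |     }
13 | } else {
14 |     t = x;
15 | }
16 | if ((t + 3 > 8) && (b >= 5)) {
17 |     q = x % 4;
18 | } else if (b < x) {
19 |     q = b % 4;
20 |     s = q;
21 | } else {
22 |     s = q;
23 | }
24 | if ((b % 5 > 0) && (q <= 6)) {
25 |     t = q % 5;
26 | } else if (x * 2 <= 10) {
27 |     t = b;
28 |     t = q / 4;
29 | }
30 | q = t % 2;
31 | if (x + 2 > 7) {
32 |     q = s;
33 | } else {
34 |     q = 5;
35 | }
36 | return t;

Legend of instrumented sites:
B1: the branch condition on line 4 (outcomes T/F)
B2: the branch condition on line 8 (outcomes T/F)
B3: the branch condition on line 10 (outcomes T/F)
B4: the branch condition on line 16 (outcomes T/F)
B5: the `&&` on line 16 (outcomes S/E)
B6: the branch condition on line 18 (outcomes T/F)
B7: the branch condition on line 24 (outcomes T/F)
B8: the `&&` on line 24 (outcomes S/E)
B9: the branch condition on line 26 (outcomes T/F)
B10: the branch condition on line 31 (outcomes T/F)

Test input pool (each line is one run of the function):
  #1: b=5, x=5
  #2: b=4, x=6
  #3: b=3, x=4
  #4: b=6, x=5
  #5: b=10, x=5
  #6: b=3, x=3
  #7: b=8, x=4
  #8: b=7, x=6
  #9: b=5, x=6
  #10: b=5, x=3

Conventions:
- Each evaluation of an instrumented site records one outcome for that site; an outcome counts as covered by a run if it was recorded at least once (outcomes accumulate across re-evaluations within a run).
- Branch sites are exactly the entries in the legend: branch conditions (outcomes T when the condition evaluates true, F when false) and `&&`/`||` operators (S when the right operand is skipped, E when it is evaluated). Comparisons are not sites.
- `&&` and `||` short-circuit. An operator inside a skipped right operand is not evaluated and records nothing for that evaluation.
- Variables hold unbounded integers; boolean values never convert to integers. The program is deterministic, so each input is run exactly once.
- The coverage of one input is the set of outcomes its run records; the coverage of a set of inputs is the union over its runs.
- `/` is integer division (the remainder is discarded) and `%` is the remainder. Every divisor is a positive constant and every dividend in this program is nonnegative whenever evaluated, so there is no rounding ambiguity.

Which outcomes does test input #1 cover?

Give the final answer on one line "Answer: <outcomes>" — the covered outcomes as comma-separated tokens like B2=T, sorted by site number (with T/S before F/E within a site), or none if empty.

Running input #1 (b=5, x=5), event by event:
  B1->T, B2->F, B5->S, B4->F, B6->F, B8->S, B7->F, B9->T, B10->F
distinct outcomes covered: B1=T, B2=F, B4=F, B5=S, B6=F, B7=F, B8=S, B9=T, B10=F

Answer: B1=T, B2=F, B4=F, B5=S, B6=F, B7=F, B8=S, B9=T, B10=F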